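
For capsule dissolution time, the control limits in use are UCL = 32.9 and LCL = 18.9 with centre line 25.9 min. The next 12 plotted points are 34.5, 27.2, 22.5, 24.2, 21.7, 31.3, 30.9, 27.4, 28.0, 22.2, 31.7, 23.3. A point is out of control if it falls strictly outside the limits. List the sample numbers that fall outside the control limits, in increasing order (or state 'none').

Compare each point to [18.9, 32.9]: sample 1 = 34.5 > UCL.

1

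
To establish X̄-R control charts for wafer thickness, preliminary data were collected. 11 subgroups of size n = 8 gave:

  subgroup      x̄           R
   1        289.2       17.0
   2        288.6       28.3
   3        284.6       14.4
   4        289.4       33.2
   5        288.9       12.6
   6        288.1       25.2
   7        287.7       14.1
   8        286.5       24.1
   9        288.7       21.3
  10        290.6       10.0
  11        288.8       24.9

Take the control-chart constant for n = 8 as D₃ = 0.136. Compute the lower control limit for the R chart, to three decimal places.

2.783

R̄ = (17.0 + 28.3 + 14.4 + 33.2 + 12.6 + 25.2 + 14.1 + 24.1 + 21.3 + 10.0 + 24.9) / 11 = 225.1000 / 11 = 20.4636
LCL_R = D₃·R̄ = 0.136 × 20.4636 = 2.7831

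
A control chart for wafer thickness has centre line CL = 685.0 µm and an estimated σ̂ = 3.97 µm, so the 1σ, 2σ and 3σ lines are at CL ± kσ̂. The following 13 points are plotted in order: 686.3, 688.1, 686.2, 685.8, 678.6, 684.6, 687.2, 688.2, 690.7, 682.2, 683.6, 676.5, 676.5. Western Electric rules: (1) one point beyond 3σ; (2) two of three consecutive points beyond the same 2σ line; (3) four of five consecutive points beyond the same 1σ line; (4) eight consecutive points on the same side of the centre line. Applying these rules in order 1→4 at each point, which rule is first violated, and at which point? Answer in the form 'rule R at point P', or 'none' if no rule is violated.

rule 2 at point 13

Zone of each point (C = within 1σ̂, B = 1σ̂–2σ̂, A = 2σ̂–3σ̂, * = beyond 3σ̂; sign = side of CL): 1:+C, 2:+C, 3:+C, 4:+C, 5:-B, 6:-C, 7:+C, 8:+C, 9:+B, 10:-C, 11:-C, 12:-A, 13:-A
Rule 2 (two of three consecutive points beyond the same 2σ limit) is satisfied at point 13.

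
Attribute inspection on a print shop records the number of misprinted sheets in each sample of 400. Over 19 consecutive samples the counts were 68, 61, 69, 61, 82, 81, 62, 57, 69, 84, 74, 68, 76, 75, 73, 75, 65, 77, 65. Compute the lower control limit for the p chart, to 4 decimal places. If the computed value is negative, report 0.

p̄ = Σdᵢ / (k·n) = 1342 / (19 × 400) = 0.17658
LCL = p̄ − 3·√(p̄(1−p̄)/n) = 0.17658 − 3 × 0.01907 = 0.11938

0.1194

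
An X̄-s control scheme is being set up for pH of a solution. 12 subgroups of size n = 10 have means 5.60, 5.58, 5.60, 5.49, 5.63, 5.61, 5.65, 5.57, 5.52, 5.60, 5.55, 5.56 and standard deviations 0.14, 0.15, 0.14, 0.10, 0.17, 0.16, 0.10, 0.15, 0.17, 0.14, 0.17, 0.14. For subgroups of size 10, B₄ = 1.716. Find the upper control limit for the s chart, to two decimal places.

s̄ = (0.14 + 0.15 + 0.14 + 0.10 + 0.17 + 0.16 + 0.10 + 0.15 + 0.17 + 0.14 + 0.17 + 0.14) / 12 = 0.1442
UCL_s = B₄·s̄ = 1.716 × 0.1442 = 0.2474

0.25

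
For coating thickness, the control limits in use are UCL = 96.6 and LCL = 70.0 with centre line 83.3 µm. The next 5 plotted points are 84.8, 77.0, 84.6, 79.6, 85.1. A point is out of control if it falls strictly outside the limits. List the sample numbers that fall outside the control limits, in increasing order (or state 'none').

All 5 points lie within [70.0, 96.6].

none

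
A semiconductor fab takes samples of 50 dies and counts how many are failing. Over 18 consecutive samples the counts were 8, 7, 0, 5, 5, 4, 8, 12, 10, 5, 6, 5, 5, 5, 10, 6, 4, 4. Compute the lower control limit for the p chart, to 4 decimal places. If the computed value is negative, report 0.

p̄ = Σdᵢ / (k·n) = 109 / (18 × 50) = 0.12111
LCL = p̄ − 3·√(p̄(1−p̄)/n) = 0.12111 − 3 × 0.04614 = -0.01731 → 0 (negative, so LCL = 0)

0.0000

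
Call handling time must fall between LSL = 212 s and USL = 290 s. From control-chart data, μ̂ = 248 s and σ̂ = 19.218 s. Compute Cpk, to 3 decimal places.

Cpu = (USL − μ̂) / (3σ̂) = (290 − 248) / (3 × 19.218) = 0.7285; Cpl = (μ̂ − LSL) / (3σ̂) = (248 − 212) / (3 × 19.218) = 0.6244; Cpk = min(Cpu, Cpl) = 0.6244

0.624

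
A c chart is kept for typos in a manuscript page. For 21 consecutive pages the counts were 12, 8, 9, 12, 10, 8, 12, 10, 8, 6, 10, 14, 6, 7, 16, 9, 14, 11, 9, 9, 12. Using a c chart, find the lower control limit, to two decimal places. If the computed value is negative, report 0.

c̄ = (12 + 8 + 9 + 12 + 10 + 8 + 12 + 10 + 8 + 6 + 10 + 14 + 6 + 7 + 16 + 9 + 14 + 11 + 9 + 9 + 12) / 21 = 212 / 21 = 10.0952
LCL = c̄ − 3√c̄ = 10.0952 − 3 × 3.1773 = 0.5633

0.56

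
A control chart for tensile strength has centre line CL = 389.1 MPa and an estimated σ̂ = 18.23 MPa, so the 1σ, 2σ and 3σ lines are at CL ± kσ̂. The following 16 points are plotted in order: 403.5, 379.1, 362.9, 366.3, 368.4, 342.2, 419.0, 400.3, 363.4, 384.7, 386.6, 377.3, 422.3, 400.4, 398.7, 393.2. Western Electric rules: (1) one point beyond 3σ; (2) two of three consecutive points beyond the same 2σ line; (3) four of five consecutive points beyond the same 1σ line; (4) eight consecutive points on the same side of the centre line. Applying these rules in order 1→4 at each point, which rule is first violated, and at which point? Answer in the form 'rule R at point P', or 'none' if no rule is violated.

rule 3 at point 6

Zone of each point (C = within 1σ̂, B = 1σ̂–2σ̂, A = 2σ̂–3σ̂, * = beyond 3σ̂; sign = side of CL): 1:+C, 2:-C, 3:-B, 4:-B, 5:-B, 6:-A, 7:+B, 8:+C, 9:-B, 10:-C, 11:-C, 12:-C, 13:+B, 14:+C, 15:+C, 16:+C
Rule 3 (four of five consecutive points beyond the same 1σ limit) is satisfied at point 6.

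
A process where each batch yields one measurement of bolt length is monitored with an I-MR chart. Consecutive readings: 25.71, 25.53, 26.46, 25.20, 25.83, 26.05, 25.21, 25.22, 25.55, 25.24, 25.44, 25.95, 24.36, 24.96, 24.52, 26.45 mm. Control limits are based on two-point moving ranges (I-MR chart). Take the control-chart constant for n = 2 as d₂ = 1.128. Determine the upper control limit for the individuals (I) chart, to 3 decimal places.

X̄ = (25.71 + 25.53 + 26.46 + 25.20 + 25.83 + 26.05 + 25.21 + 25.22 + 25.55 + 25.24 + 25.44 + 25.95 + 24.36 + 24.96 + 24.52 + 26.45) / 16 = 25.4800
Moving ranges: 0.18, 0.93, 1.26, 0.63, 0.22, 0.84, 0.01, 0.33, 0.31, 0.20, 0.51, 1.59, 0.60, 0.44, 1.93; M̄R̄ = 9.9800 / 15 = 0.6653
UCL = X̄ + 3·M̄R̄/d₂ = 25.4800 + 3 × 0.6653 / 1.128 = 27.2495

27.250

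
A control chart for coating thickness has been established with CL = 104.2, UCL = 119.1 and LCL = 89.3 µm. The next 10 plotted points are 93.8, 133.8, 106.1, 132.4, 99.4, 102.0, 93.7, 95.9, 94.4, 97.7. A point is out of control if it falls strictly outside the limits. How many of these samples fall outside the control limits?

2

Compare each point to [89.3, 119.1]: sample 2 = 133.8 > UCL; sample 4 = 132.4 > UCL.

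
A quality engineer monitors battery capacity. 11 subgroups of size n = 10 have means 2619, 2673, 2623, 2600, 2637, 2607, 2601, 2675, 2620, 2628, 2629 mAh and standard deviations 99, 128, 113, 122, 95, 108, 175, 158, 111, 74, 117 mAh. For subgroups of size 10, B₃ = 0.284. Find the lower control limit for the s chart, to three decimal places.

s̄ = (99 + 128 + 113 + 122 + 95 + 108 + 175 + 158 + 111 + 74 + 117) / 11 = 118.1818
LCL_s = B₃·s̄ = 0.284 × 118.1818 = 33.5636

33.564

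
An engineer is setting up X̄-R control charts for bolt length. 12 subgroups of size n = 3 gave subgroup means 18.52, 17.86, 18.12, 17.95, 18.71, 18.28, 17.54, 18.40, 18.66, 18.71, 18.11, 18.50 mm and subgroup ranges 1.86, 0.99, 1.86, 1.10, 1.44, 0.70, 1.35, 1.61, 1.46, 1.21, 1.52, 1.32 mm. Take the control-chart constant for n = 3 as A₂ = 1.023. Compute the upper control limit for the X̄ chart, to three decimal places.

X̄̄ = (18.52 + 17.86 + 18.12 + 17.95 + 18.71 + 18.28 + 17.54 + 18.40 + 18.66 + 18.71 + 18.11 + 18.50) / 12 = 219.3600 / 12 = 18.2800
R̄ = (1.86 + 0.99 + 1.86 + 1.10 + 1.44 + 0.70 + 1.35 + 1.61 + 1.46 + 1.21 + 1.52 + 1.32) / 12 = 16.4200 / 12 = 1.3683
UCL = X̄̄ + A₂·R̄ = 18.2800 + 1.023 × 1.3683 = 19.6798

19.680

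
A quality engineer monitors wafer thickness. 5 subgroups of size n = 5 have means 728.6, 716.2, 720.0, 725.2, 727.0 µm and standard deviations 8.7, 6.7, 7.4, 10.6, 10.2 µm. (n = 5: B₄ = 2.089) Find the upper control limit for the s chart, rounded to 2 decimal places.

18.22

s̄ = (8.7 + 6.7 + 7.4 + 10.6 + 10.2) / 5 = 8.7200
UCL_s = B₄·s̄ = 2.089 × 8.7200 = 18.2161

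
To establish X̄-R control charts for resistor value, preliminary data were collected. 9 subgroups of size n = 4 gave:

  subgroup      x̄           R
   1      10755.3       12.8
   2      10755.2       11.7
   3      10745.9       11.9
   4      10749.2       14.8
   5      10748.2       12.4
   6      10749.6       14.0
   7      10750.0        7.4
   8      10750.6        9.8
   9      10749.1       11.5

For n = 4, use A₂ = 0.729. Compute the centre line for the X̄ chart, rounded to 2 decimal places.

10750.34

X̄̄ = (10755.3 + 10755.2 + 10745.9 + 10749.2 + 10748.2 + 10749.6 + 10750.0 + 10750.6 + 10749.1) / 9 = 96753.1000 / 9 = 10750.3444
CL = X̄̄ = 10750.3444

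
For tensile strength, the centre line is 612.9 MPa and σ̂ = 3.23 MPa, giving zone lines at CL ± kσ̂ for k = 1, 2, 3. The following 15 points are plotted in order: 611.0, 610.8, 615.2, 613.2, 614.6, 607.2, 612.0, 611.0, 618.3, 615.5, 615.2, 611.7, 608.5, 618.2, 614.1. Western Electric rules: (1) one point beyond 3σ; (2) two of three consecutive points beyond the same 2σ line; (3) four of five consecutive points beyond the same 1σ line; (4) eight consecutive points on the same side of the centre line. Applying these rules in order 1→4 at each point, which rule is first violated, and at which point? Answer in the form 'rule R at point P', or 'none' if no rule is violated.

Zone of each point (C = within 1σ̂, B = 1σ̂–2σ̂, A = 2σ̂–3σ̂, * = beyond 3σ̂; sign = side of CL): 1:-C, 2:-C, 3:+C, 4:+C, 5:+C, 6:-B, 7:-C, 8:-C, 9:+B, 10:+C, 11:+C, 12:-C, 13:-B, 14:+B, 15:+C
No rule fires across all 15 points.

none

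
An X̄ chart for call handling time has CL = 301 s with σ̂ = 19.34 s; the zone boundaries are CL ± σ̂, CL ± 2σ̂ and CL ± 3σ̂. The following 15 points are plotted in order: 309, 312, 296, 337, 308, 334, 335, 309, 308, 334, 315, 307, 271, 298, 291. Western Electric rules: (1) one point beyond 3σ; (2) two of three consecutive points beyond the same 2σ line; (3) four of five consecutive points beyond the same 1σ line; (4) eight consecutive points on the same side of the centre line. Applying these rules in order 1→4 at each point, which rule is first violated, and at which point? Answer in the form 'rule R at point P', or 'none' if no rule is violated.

rule 4 at point 11

Zone of each point (C = within 1σ̂, B = 1σ̂–2σ̂, A = 2σ̂–3σ̂, * = beyond 3σ̂; sign = side of CL): 1:+C, 2:+C, 3:-C, 4:+B, 5:+C, 6:+B, 7:+B, 8:+C, 9:+C, 10:+B, 11:+C, 12:+C, 13:-B, 14:-C, 15:-C
Rule 4 (eight consecutive points on the same side of the centre line) is satisfied at point 11.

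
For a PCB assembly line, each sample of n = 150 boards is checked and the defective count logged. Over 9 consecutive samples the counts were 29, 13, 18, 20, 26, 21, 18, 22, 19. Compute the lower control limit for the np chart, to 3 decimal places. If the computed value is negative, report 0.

p̄ = Σdᵢ / (k·n) = 186 / (9 × 150) = 0.13778
LCL = np̄ − 3·√(np̄(1−p̄)) = 20.6667 − 3 × 4.2213 = 8.0028

8.003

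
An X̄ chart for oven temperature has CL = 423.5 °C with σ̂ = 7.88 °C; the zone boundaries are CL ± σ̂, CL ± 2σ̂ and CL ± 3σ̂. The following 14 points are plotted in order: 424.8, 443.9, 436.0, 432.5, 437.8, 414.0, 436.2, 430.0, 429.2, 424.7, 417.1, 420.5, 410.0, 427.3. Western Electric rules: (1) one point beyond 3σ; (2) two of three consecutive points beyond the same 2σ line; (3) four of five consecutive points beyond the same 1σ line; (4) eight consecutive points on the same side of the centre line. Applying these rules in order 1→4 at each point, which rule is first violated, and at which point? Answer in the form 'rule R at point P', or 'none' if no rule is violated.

Zone of each point (C = within 1σ̂, B = 1σ̂–2σ̂, A = 2σ̂–3σ̂, * = beyond 3σ̂; sign = side of CL): 1:+C, 2:+A, 3:+B, 4:+B, 5:+B, 6:-B, 7:+B, 8:+C, 9:+C, 10:+C, 11:-C, 12:-C, 13:-B, 14:+C
Rule 3 (four of five consecutive points beyond the same 1σ limit) is satisfied at point 5.

rule 3 at point 5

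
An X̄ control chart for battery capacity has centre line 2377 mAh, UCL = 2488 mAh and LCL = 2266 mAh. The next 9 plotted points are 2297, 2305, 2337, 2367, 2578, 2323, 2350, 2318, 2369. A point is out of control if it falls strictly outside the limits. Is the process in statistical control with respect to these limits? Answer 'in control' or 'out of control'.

out of control

Compare each point to [2266, 2488]: sample 5 = 2578 > UCL.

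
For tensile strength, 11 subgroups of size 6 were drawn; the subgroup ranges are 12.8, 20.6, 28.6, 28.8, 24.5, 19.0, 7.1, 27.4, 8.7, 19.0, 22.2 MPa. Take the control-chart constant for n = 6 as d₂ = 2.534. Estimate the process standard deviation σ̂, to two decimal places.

R̄ = (12.8 + 20.6 + 28.6 + 28.8 + 24.5 + 19.0 + 7.1 + 27.4 + 8.7 + 19.0 + 22.2) / 11 = 19.8818
σ̂ = R̄ / d₂ = 19.8818 / 2.534 = 7.8460

7.85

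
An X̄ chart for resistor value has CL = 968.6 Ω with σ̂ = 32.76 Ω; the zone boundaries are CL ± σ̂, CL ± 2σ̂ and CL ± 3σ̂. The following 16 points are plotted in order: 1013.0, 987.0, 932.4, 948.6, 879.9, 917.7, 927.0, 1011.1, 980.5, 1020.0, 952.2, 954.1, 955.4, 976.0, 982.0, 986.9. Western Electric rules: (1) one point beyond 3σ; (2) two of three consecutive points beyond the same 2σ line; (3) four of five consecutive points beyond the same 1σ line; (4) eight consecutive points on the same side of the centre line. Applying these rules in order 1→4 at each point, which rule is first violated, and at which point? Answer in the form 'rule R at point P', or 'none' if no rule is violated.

Zone of each point (C = within 1σ̂, B = 1σ̂–2σ̂, A = 2σ̂–3σ̂, * = beyond 3σ̂; sign = side of CL): 1:+B, 2:+C, 3:-B, 4:-C, 5:-A, 6:-B, 7:-B, 8:+B, 9:+C, 10:+B, 11:-C, 12:-C, 13:-C, 14:+C, 15:+C, 16:+C
Rule 3 (four of five consecutive points beyond the same 1σ limit) is satisfied at point 7.

rule 3 at point 7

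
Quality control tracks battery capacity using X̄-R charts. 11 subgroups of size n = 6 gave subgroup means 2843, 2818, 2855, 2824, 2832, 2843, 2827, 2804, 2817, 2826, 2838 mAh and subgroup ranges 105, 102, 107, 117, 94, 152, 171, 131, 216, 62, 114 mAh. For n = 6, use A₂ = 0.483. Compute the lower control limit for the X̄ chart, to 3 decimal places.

2769.528

X̄̄ = (2843 + 2818 + 2855 + 2824 + 2832 + 2843 + 2827 + 2804 + 2817 + 2826 + 2838) / 11 = 31127.0000 / 11 = 2829.7273
R̄ = (105 + 102 + 107 + 117 + 94 + 152 + 171 + 131 + 216 + 62 + 114) / 11 = 1371.0000 / 11 = 124.6364
LCL = X̄̄ − A₂·R̄ = 2829.7273 − 0.483 × 124.6364 = 2769.5279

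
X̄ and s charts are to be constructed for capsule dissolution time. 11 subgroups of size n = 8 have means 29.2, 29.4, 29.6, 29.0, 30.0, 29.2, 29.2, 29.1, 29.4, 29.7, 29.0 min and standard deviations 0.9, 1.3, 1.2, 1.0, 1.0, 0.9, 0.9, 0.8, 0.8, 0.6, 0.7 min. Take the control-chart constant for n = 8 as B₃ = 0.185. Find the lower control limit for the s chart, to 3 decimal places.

0.170

s̄ = (0.9 + 1.3 + 1.2 + 1.0 + 1.0 + 0.9 + 0.9 + 0.8 + 0.8 + 0.6 + 0.7) / 11 = 0.9182
LCL_s = B₃·s̄ = 0.185 × 0.9182 = 0.1699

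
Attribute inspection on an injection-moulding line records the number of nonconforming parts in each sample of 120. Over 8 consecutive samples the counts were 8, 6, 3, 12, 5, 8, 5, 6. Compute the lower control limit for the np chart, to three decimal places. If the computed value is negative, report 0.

0.000

p̄ = Σdᵢ / (k·n) = 53 / (8 × 120) = 0.05521
LCL = np̄ − 3·√(np̄(1−p̄)) = 6.6250 − 3 × 2.5018 = -0.8805 → 0 (negative, so LCL = 0)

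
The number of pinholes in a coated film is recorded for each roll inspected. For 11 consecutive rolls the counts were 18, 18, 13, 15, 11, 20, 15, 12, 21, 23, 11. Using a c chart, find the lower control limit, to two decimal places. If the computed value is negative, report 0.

4.06

c̄ = (18 + 18 + 13 + 15 + 11 + 20 + 15 + 12 + 21 + 23 + 11) / 11 = 177 / 11 = 16.0909
LCL = c̄ − 3√c̄ = 16.0909 − 3 × 4.0113 = 4.0569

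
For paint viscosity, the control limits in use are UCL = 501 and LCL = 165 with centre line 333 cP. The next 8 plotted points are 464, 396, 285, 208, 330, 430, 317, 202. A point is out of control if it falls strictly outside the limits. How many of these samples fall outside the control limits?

0

All 8 points lie within [165, 501].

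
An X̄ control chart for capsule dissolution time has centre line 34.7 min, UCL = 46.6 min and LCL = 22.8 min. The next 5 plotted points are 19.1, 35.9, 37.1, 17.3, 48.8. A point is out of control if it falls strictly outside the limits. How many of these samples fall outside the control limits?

Compare each point to [22.8, 46.6]: sample 1 = 19.1 < LCL; sample 4 = 17.3 < LCL; sample 5 = 48.8 > UCL.

3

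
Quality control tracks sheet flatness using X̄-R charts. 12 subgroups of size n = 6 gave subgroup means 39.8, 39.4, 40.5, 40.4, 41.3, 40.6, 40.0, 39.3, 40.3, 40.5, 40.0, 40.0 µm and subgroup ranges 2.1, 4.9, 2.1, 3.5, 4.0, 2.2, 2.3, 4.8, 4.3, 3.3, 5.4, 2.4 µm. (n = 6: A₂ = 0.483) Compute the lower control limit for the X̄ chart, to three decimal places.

38.513

X̄̄ = (39.8 + 39.4 + 40.5 + 40.4 + 41.3 + 40.6 + 40.0 + 39.3 + 40.3 + 40.5 + 40.0 + 40.0) / 12 = 482.1000 / 12 = 40.1750
R̄ = (2.1 + 4.9 + 2.1 + 3.5 + 4.0 + 2.2 + 2.3 + 4.8 + 4.3 + 3.3 + 5.4 + 2.4) / 12 = 41.3000 / 12 = 3.4417
LCL = X̄̄ − A₂·R̄ = 40.1750 − 0.483 × 3.4417 = 38.5127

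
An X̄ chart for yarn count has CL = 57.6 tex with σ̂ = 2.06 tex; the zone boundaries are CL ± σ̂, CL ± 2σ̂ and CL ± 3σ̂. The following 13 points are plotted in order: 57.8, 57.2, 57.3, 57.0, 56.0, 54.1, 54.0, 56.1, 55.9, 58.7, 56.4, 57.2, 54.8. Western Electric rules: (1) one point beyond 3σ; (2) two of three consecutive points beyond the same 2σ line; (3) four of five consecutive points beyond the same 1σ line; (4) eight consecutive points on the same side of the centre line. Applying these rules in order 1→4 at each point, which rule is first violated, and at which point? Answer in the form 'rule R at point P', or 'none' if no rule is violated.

Zone of each point (C = within 1σ̂, B = 1σ̂–2σ̂, A = 2σ̂–3σ̂, * = beyond 3σ̂; sign = side of CL): 1:+C, 2:-C, 3:-C, 4:-C, 5:-C, 6:-B, 7:-B, 8:-C, 9:-C, 10:+C, 11:-C, 12:-C, 13:-B
Rule 4 (eight consecutive points on the same side of the centre line) is satisfied at point 9.

rule 4 at point 9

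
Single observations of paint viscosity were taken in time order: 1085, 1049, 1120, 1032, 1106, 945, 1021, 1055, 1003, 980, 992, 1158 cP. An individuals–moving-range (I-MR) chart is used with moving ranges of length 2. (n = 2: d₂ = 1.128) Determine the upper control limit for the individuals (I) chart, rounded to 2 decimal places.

1237.23

X̄ = (1085 + 1049 + 1120 + 1032 + 1106 + 945 + 1021 + 1055 + 1003 + 980 + 992 + 1158) / 12 = 1045.5000
Moving ranges: 36, 71, 88, 74, 161, 76, 34, 52, 23, 12, 166; M̄R̄ = 793.0000 / 11 = 72.0909
UCL = X̄ + 3·M̄R̄/d₂ = 1045.5000 + 3 × 72.0909 / 1.128 = 1237.2311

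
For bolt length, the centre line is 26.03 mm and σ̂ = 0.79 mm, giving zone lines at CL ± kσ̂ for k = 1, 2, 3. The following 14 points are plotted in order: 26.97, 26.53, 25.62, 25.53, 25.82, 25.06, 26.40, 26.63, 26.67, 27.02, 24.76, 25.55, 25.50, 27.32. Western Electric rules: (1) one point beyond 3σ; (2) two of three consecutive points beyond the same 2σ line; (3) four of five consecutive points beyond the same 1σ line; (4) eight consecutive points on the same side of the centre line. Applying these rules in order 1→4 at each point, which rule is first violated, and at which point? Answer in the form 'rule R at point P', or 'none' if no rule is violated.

none

Zone of each point (C = within 1σ̂, B = 1σ̂–2σ̂, A = 2σ̂–3σ̂, * = beyond 3σ̂; sign = side of CL): 1:+B, 2:+C, 3:-C, 4:-C, 5:-C, 6:-B, 7:+C, 8:+C, 9:+C, 10:+B, 11:-B, 12:-C, 13:-C, 14:+B
No rule fires across all 14 points.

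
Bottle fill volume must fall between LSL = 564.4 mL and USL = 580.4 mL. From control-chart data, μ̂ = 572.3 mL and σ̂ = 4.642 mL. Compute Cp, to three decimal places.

Cp = (USL − LSL) / (6σ̂) = (580.4 − 564.4) / (6 × 4.642) = 16.0000 / 27.8520 = 0.5745

0.574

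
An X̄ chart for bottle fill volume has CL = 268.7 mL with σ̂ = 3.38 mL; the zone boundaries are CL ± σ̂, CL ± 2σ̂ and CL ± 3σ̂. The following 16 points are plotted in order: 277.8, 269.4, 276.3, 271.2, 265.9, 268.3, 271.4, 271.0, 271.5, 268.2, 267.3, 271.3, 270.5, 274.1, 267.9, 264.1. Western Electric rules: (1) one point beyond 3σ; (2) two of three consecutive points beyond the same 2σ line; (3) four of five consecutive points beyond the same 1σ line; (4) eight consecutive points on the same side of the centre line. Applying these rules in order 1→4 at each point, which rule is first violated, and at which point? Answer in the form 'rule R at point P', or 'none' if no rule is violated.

rule 2 at point 3

Zone of each point (C = within 1σ̂, B = 1σ̂–2σ̂, A = 2σ̂–3σ̂, * = beyond 3σ̂; sign = side of CL): 1:+A, 2:+C, 3:+A, 4:+C, 5:-C, 6:-C, 7:+C, 8:+C, 9:+C, 10:-C, 11:-C, 12:+C, 13:+C, 14:+B, 15:-C, 16:-B
Rule 2 (two of three consecutive points beyond the same 2σ limit) is satisfied at point 3.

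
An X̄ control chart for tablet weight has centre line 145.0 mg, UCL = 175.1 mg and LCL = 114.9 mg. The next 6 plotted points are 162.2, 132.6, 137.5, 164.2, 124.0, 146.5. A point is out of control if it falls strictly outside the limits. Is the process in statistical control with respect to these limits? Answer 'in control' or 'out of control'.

All 6 points lie within [114.9, 175.1].

in control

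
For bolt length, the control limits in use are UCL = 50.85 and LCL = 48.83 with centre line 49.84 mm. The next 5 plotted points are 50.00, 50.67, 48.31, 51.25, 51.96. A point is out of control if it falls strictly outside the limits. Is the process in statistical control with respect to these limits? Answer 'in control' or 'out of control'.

Compare each point to [48.83, 50.85]: sample 3 = 48.31 < LCL; sample 4 = 51.25 > UCL; sample 5 = 51.96 > UCL.

out of control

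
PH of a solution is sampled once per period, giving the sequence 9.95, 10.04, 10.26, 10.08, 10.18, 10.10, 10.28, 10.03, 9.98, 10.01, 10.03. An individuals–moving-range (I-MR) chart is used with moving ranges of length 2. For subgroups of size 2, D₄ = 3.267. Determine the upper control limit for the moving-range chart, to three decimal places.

0.392

Moving ranges: 0.09, 0.22, 0.18, 0.10, 0.08, 0.18, 0.25, 0.05, 0.03, 0.02; M̄R̄ = 1.2000 / 10 = 0.1200
UCL_MR = D₄·M̄R̄ = 3.267 × 0.1200 = 0.3920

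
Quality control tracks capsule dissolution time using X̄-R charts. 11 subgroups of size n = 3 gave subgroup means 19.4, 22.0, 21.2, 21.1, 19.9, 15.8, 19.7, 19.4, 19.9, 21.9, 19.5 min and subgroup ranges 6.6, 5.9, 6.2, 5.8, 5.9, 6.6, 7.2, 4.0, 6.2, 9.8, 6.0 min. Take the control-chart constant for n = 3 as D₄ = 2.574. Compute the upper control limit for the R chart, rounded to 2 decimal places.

16.43

R̄ = (6.6 + 5.9 + 6.2 + 5.8 + 5.9 + 6.6 + 7.2 + 4.0 + 6.2 + 9.8 + 6.0) / 11 = 70.2000 / 11 = 6.3818
UCL_R = D₄·R̄ = 2.574 × 6.3818 = 16.4268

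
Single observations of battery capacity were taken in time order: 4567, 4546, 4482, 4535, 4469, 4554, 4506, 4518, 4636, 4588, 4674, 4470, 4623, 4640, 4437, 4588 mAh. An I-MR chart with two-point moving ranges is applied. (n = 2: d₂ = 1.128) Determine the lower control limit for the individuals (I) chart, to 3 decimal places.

4316.424

X̄ = (4567 + 4546 + 4482 + 4535 + 4469 + 4554 + 4506 + 4518 + 4636 + 4588 + 4674 + 4470 + 4623 + 4640 + 4437 + 4588) / 16 = 4552.0625
Moving ranges: 21, 64, 53, 66, 85, 48, 12, 118, 48, 86, 204, 153, 17, 203, 151; M̄R̄ = 1329.0000 / 15 = 88.6000
LCL = X̄ − 3·M̄R̄/d₂ = 4552.0625 − 3 × 88.6000 / 1.128 = 4316.4242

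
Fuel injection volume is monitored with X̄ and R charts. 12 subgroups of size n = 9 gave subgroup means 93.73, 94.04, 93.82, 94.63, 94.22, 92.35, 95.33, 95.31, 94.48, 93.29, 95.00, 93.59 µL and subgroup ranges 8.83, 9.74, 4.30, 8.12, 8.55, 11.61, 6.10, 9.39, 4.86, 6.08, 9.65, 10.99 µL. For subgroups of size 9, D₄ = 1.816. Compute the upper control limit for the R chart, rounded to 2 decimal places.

14.86

R̄ = (8.83 + 9.74 + 4.30 + 8.12 + 8.55 + 11.61 + 6.10 + 9.39 + 4.86 + 6.08 + 9.65 + 10.99) / 12 = 98.2200 / 12 = 8.1850
UCL_R = D₄·R̄ = 1.816 × 8.1850 = 14.8640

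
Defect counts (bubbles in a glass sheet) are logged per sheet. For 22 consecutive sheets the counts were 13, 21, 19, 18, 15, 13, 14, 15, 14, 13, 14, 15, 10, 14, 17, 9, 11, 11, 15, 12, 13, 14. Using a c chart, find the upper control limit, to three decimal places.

c̄ = (13 + 21 + 19 + 18 + 15 + 13 + 14 + 15 + 14 + 13 + 14 + 15 + 10 + 14 + 17 + 9 + 11 + 11 + 15 + 12 + 13 + 14) / 22 = 310 / 22 = 14.0909
UCL = c̄ + 3√c̄ = 14.0909 + 3 × √14.0909 = 14.0909 + 3 × 3.7538 = 25.3523

25.352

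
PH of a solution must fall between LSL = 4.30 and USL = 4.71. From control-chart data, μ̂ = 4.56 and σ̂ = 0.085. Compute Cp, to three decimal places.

Cp = (USL − LSL) / (6σ̂) = (4.71 − 4.30) / (6 × 0.085) = 0.4100 / 0.5100 = 0.8039

0.804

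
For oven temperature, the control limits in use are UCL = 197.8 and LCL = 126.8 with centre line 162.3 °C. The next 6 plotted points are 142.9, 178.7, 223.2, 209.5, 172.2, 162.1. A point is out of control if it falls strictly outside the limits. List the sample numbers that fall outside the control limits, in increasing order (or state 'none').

Compare each point to [126.8, 197.8]: sample 3 = 223.2 > UCL; sample 4 = 209.5 > UCL.

3, 4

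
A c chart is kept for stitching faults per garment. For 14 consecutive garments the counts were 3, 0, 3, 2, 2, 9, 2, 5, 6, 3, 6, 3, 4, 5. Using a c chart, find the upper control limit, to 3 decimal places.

c̄ = (3 + 0 + 3 + 2 + 2 + 9 + 2 + 5 + 6 + 3 + 6 + 3 + 4 + 5) / 14 = 53 / 14 = 3.7857
UCL = c̄ + 3√c̄ = 3.7857 + 3 × √3.7857 = 3.7857 + 3 × 1.9457 = 9.6228

9.623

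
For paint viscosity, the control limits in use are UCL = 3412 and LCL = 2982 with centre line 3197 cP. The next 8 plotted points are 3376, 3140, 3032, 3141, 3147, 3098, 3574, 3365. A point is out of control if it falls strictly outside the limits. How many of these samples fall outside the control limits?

Compare each point to [2982, 3412]: sample 7 = 3574 > UCL.

1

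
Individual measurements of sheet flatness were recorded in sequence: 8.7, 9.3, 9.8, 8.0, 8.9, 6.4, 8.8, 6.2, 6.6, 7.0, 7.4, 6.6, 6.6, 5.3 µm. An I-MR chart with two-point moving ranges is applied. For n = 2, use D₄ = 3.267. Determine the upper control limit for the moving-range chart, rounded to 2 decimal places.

3.67

Moving ranges: 0.6, 0.5, 1.8, 0.9, 2.5, 2.4, 2.6, 0.4, 0.4, 0.4, 0.8, 0.0, 1.3; M̄R̄ = 14.6000 / 13 = 1.1231
UCL_MR = D₄·M̄R̄ = 3.267 × 1.1231 = 3.6691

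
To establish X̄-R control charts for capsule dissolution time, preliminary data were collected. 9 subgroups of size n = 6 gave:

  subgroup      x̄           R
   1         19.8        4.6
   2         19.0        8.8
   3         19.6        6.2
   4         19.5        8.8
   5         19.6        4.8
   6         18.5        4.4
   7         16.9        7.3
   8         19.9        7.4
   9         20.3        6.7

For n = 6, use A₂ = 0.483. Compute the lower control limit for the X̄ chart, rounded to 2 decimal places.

X̄̄ = (19.8 + 19.0 + 19.6 + 19.5 + 19.6 + 18.5 + 16.9 + 19.9 + 20.3) / 9 = 173.1000 / 9 = 19.2333
R̄ = (4.6 + 8.8 + 6.2 + 8.8 + 4.8 + 4.4 + 7.3 + 7.4 + 6.7) / 9 = 59.0000 / 9 = 6.5556
LCL = X̄̄ − A₂·R̄ = 19.2333 − 0.483 × 6.5556 = 16.0670

16.07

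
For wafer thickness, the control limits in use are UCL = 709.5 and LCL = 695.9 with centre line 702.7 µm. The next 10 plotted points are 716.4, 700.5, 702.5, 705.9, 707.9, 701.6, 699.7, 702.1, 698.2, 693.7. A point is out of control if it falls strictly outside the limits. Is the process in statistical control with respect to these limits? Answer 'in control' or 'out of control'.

out of control

Compare each point to [695.9, 709.5]: sample 1 = 716.4 > UCL; sample 10 = 693.7 < LCL.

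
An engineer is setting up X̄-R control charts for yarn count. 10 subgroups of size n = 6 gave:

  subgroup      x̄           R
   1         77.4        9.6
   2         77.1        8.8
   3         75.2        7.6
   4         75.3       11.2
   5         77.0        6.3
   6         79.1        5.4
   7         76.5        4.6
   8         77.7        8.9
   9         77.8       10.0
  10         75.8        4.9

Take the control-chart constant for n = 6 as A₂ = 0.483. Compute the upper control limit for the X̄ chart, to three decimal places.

X̄̄ = (77.4 + 77.1 + 75.2 + 75.3 + 77.0 + 79.1 + 76.5 + 77.7 + 77.8 + 75.8) / 10 = 768.9000 / 10 = 76.8900
R̄ = (9.6 + 8.8 + 7.6 + 11.2 + 6.3 + 5.4 + 4.6 + 8.9 + 10.0 + 4.9) / 10 = 77.3000 / 10 = 7.7300
UCL = X̄̄ + A₂·R̄ = 76.8900 + 0.483 × 7.7300 = 80.6236

80.624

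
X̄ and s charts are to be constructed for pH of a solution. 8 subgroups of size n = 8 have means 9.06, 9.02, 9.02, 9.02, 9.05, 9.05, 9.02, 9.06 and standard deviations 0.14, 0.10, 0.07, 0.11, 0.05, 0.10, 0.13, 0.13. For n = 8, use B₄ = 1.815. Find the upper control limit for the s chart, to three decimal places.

s̄ = (0.14 + 0.10 + 0.07 + 0.11 + 0.05 + 0.10 + 0.13 + 0.13) / 8 = 0.1038
UCL_s = B₄·s̄ = 1.815 × 0.1038 = 0.1883

0.188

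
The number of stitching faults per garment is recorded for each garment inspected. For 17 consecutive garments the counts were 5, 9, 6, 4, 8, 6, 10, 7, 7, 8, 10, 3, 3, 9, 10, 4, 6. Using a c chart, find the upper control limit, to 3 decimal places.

c̄ = (5 + 9 + 6 + 4 + 8 + 6 + 10 + 7 + 7 + 8 + 10 + 3 + 3 + 9 + 10 + 4 + 6) / 17 = 115 / 17 = 6.7647
UCL = c̄ + 3√c̄ = 6.7647 + 3 × √6.7647 = 6.7647 + 3 × 2.6009 = 14.5674

14.567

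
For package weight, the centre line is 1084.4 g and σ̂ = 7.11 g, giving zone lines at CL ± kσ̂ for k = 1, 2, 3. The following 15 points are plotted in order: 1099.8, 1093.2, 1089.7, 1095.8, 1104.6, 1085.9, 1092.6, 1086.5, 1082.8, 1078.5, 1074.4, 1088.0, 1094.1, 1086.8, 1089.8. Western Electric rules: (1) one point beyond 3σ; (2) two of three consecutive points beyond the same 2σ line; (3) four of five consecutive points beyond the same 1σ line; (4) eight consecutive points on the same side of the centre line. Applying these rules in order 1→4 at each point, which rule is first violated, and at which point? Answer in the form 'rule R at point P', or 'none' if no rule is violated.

Zone of each point (C = within 1σ̂, B = 1σ̂–2σ̂, A = 2σ̂–3σ̂, * = beyond 3σ̂; sign = side of CL): 1:+A, 2:+B, 3:+C, 4:+B, 5:+A, 6:+C, 7:+B, 8:+C, 9:-C, 10:-C, 11:-B, 12:+C, 13:+B, 14:+C, 15:+C
Rule 3 (four of five consecutive points beyond the same 1σ limit) is satisfied at point 5.

rule 3 at point 5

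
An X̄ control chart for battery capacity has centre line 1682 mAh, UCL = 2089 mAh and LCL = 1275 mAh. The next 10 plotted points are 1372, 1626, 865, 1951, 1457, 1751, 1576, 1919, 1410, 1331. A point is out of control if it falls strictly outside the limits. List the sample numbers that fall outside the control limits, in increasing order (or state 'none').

Compare each point to [1275, 2089]: sample 3 = 865 < LCL.

3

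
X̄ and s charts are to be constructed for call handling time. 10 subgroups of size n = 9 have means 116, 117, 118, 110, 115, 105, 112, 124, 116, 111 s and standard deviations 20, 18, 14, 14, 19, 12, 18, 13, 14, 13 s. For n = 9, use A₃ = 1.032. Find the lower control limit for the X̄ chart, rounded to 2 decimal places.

98.40

X̄̄ = (116 + 117 + 118 + 110 + 115 + 105 + 112 + 124 + 116 + 111) / 10 = 114.4000
s̄ = (20 + 18 + 14 + 14 + 19 + 12 + 18 + 13 + 14 + 13) / 10 = 15.5000
LCL = X̄̄ − A₃·s̄ = 114.4000 − 1.032 × 15.5000 = 98.4040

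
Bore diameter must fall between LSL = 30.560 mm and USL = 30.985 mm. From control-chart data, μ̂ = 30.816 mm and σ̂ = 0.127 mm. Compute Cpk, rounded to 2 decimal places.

0.44

Cpu = (USL − μ̂) / (3σ̂) = (30.985 − 30.816) / (3 × 0.127) = 0.4436; Cpl = (μ̂ − LSL) / (3σ̂) = (30.816 − 30.560) / (3 × 0.127) = 0.6719; Cpk = min(Cpu, Cpl) = 0.4436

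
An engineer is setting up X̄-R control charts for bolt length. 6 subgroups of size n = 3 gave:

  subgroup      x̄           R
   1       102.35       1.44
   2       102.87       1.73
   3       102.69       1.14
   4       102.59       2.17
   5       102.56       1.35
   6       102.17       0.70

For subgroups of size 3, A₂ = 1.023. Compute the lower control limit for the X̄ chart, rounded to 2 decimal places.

101.08

X̄̄ = (102.35 + 102.87 + 102.69 + 102.59 + 102.56 + 102.17) / 6 = 615.2300 / 6 = 102.5383
R̄ = (1.44 + 1.73 + 1.14 + 2.17 + 1.35 + 0.70) / 6 = 8.5300 / 6 = 1.4217
LCL = X̄̄ − A₂·R̄ = 102.5383 − 1.023 × 1.4217 = 101.0840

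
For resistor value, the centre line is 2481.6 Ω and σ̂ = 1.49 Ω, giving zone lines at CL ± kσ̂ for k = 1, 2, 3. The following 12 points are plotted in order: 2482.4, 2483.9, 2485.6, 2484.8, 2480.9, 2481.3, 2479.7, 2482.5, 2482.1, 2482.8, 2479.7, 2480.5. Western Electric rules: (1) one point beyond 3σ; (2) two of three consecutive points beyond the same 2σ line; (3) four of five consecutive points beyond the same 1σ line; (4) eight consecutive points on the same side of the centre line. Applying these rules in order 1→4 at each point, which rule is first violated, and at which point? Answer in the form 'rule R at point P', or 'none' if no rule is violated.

Zone of each point (C = within 1σ̂, B = 1σ̂–2σ̂, A = 2σ̂–3σ̂, * = beyond 3σ̂; sign = side of CL): 1:+C, 2:+B, 3:+A, 4:+A, 5:-C, 6:-C, 7:-B, 8:+C, 9:+C, 10:+C, 11:-B, 12:-C
Rule 2 (two of three consecutive points beyond the same 2σ limit) is satisfied at point 4.

rule 2 at point 4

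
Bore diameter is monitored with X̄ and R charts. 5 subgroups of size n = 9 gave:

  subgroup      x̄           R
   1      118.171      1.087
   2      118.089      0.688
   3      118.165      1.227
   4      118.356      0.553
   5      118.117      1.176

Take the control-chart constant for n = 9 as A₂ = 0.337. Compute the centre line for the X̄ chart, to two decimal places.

118.18

X̄̄ = (118.171 + 118.089 + 118.165 + 118.356 + 118.117) / 5 = 590.8980 / 5 = 118.1796
CL = X̄̄ = 118.1796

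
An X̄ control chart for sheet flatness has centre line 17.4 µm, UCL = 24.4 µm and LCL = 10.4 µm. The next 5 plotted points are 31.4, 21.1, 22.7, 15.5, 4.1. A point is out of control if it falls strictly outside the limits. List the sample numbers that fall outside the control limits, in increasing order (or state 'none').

Compare each point to [10.4, 24.4]: sample 1 = 31.4 > UCL; sample 5 = 4.1 < LCL.

1, 5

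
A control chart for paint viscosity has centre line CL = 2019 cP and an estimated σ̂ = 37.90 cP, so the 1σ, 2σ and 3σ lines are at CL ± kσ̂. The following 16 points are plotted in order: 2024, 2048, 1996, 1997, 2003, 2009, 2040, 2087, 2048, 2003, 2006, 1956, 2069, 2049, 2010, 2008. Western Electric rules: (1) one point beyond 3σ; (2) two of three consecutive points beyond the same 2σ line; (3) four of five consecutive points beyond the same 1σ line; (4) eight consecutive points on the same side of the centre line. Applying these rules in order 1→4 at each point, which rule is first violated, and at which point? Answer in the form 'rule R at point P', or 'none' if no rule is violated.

Zone of each point (C = within 1σ̂, B = 1σ̂–2σ̂, A = 2σ̂–3σ̂, * = beyond 3σ̂; sign = side of CL): 1:+C, 2:+C, 3:-C, 4:-C, 5:-C, 6:-C, 7:+C, 8:+B, 9:+C, 10:-C, 11:-C, 12:-B, 13:+B, 14:+C, 15:-C, 16:-C
No rule fires across all 16 points.

none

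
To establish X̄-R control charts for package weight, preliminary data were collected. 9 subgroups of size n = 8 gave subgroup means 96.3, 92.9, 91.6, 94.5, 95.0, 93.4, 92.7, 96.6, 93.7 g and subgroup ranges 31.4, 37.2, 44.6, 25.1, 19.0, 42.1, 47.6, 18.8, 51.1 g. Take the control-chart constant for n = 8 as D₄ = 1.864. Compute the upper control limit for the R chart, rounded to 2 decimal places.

R̄ = (31.4 + 37.2 + 44.6 + 25.1 + 19.0 + 42.1 + 47.6 + 18.8 + 51.1) / 9 = 316.9000 / 9 = 35.2111
UCL_R = D₄·R̄ = 1.864 × 35.2111 = 65.6335

65.63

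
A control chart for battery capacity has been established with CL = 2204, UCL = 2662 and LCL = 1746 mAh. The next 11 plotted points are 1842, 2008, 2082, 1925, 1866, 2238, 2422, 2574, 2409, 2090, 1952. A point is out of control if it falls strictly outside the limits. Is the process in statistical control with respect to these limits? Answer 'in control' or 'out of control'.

All 11 points lie within [1746, 2662].

in control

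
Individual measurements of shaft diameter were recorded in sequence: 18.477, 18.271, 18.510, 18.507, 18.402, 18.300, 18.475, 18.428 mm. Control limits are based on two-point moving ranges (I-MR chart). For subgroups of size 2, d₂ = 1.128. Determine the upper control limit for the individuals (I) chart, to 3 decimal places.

X̄ = (18.477 + 18.271 + 18.510 + 18.507 + 18.402 + 18.300 + 18.475 + 18.428) / 8 = 18.4213
Moving ranges: 0.206, 0.239, 0.003, 0.105, 0.102, 0.175, 0.047; M̄R̄ = 0.8770 / 7 = 0.1253
UCL = X̄ + 3·M̄R̄/d₂ = 18.4213 + 3 × 0.1253 / 1.128 = 18.7545

18.754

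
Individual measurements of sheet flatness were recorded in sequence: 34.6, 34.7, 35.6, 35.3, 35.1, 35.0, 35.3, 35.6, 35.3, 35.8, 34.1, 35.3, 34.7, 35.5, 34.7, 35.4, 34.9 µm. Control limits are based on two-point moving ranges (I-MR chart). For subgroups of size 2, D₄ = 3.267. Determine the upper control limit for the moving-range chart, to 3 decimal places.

Moving ranges: 0.1, 0.9, 0.3, 0.2, 0.1, 0.3, 0.3, 0.3, 0.5, 1.7, 1.2, 0.6, 0.8, 0.8, 0.7, 0.5; M̄R̄ = 9.3000 / 16 = 0.5813
UCL_MR = D₄·M̄R̄ = 3.267 × 0.5813 = 1.8989

1.899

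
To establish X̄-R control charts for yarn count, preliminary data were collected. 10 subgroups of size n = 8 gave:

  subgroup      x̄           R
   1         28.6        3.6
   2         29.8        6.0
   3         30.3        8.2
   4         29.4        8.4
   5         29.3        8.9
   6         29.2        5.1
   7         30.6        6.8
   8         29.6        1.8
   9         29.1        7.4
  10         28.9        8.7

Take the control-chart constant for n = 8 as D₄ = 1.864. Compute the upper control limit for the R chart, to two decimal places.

R̄ = (3.6 + 6.0 + 8.2 + 8.4 + 8.9 + 5.1 + 6.8 + 1.8 + 7.4 + 8.7) / 10 = 64.9000 / 10 = 6.4900
UCL_R = D₄·R̄ = 1.864 × 6.4900 = 12.0974

12.10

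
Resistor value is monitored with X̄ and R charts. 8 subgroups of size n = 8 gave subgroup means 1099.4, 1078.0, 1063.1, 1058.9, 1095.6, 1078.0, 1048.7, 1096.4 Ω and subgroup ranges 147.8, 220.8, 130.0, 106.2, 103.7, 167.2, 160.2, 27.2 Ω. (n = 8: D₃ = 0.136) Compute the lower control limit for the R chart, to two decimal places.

R̄ = (147.8 + 220.8 + 130.0 + 106.2 + 103.7 + 167.2 + 160.2 + 27.2) / 8 = 1063.1000 / 8 = 132.8875
LCL_R = D₃·R̄ = 0.136 × 132.8875 = 18.0727

18.07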